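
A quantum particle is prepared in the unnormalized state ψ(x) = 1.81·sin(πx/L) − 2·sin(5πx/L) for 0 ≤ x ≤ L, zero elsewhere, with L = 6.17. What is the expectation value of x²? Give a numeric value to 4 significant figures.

11.51

⟨x²⟩ = ∫ x²·|ψ|² dx / ∫|ψ|² dx (integrals over the domain).
On 0 ≤ x ≤ L (j ≠ l): ∫sin²(jπx/L) dx = L/2, ∫sin(jπx/L)·sin(lπx/L) dx = 0; diagonal moments ∫x·sin²(jπx/L) dx = L²/4, ∫x²·sin²(jπx/L) dx = L³·(1/6 − 1/(4j²π²)); cross terms ∫x·sin(jπx/L)·sin(lπx/L) dx = 0 for j + l even and −4jlL²/(π²(j² − l²)²) for j + l odd, ∫x²·sin(jπx/L)·sin(lπx/L) dx = (−1)^(j+l)·4jlL³/(π²(j² − l²)²); higher powers the same way via product-to-sum and parts.
State is unnormalized: ∫|ψ|² dx = 22.447, and ∫ψ*·x²·ψ dx = 258.41, so ⟨x²⟩ = 258.41 / 22.447.
⟨x²⟩ = 11.512.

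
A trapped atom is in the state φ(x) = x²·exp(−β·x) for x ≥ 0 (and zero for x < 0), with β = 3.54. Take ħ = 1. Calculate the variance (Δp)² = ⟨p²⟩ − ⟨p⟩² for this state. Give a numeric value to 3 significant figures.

4.18

Compute ⟨p⟩ and ⟨p²⟩ separately; (Δp)² = ⟨p²⟩ − ⟨p⟩².
Differentiate x²·exp(−β·x) with the product rule; every integrand then reduces to terms xʲ·e^(−2βx) on [0, ∞), with ∫₀^∞ xʲ·e^(−2βx) dx = j!/(2β)^(j+1).
Normalization: ∫|φ|² dx = 0.0013491.
⟨p⟩ = 0.0000 and ⟨p²⟩ = 4.1772.
(Δp)² = 4.1772 − (0.0000)² = 4.1772.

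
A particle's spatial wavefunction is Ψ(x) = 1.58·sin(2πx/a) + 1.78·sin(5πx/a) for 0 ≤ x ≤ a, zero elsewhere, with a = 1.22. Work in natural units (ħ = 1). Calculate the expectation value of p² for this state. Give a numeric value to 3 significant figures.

104.

p² Ψ = −ħ² d²Ψ/dx²; ⟨p²⟩ = −ħ² ∫ Ψ*·Ψ'' dx / ∫|Ψ|² dx.
d²/dx² sin(jπx/a) = −(jπ/a)²·sin(jπx/a); on 0 ≤ x ≤ a, ∫sin²(jπx/a) dx = a/2 and ∫sin(jπx/a)·sin(lπx/a) dx = 0 for j ≠ l, so only diagonal terms survive in ∫|Ψ|² and ∫Ψ·Ψ″; ∫Ψ·Ψ′ dx = [Ψ²/2] between the walls = 0.
State is unnormalized: ∫|Ψ|² dx = 3.4555, and ∫Ψ*·(−ħ² Ψ'') dx = 360.79, so ⟨p²⟩ = 360.79 / 3.4555.
⟨p²⟩ = 104.41.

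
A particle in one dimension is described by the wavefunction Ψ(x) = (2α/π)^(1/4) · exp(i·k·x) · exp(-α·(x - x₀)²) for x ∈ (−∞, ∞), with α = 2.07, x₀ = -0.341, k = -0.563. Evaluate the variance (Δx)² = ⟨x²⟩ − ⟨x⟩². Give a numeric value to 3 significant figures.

Compute ⟨x⟩ and ⟨x²⟩ separately, then (Δx)² = ⟨x²⟩ − ⟨x⟩².
Gaussian moments (u = x − x₀): ∫u^(2j)·e^(−2αu²) du = (2j−1)!!/(4α)^j · √(π/(2α)), odd powers integrate to 0; here √(π/(2α)) = 0.87111.
⟨x⟩ = -0.34100 and ⟨x²⟩ = 0.23705.
(Δx)² = 0.23705 − (-0.34100)² = 0.12077.

0.121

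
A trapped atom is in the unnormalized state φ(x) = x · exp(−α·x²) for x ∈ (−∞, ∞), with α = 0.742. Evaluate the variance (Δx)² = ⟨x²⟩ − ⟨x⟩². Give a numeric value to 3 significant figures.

1.01

Compute ⟨x⟩ and ⟨x²⟩ separately, then (Δx)² = ⟨x²⟩ − ⟨x⟩².
Expand each integrand as polynomial × e^(−2αx²) and use ∫x^(2j)·e^(−2αx²) dx = (2j−1)!!/(4α)^j · √(π/(2α)), odd powers → 0; here √(π/(2α)) = 1.4550.
Normalization: ∫|φ|² dx = 0.49022.
⟨x⟩ = 0.0000 and ⟨x²⟩ = 1.0108.
(Δx)² = 1.0108 − (0.0000)² = 1.0108.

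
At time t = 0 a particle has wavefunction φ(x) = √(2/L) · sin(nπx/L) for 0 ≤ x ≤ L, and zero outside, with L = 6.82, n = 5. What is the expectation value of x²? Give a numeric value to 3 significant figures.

⟨x²⟩ = ∫ x²·|φ|² dx (integrals over the domain).
With sin²θ = (1 − cos2θ)/2 on 0 ≤ x ≤ L: ∫sin²(nπx/L) dx = L/2, ∫x·sin²(nπx/L) dx = L²/4, ∫x²·sin²(nπx/L) dx = L³·(1/6 − 1/(4n²π²)); higher powers xᵏ the same way, integrating xᵏ·cos(2nπx/L) by parts.
⟨x²⟩ = 15.410.

15.4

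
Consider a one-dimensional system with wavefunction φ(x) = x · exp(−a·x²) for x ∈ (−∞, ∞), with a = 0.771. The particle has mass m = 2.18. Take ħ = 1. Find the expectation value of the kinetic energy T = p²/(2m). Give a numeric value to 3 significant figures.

T = −(ħ²/2m) d²/dx², so ⟨T⟩ = −(ħ²/2m) ∫ φ*·φ'' dx / ∫|φ|² dx; with m = 2.18.
Expand each integrand as polynomial × e^(−2ax²) and use ∫x^(2j)·e^(−2ax²) dx = (2j−1)!!/(4a)^j · √(π/(2a)), odd powers → 0; here √(π/(2a)) = 1.4274. Differentiate with the product rule, d/dx e^(−ax²) = −2ax·e^(−ax²).
State is unnormalized: ∫|φ|² dx = 0.46283, and ∫φ*·(−ħ²/2m · φ'') dx = 0.24553, so ⟨T⟩ = 0.24553 / 0.46283.
⟨T⟩ = 0.53050.

0.531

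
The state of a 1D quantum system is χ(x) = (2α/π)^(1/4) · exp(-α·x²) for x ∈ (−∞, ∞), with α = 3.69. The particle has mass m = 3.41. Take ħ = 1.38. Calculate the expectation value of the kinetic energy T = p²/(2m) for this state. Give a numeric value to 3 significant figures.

T = −(ħ²/2m) d²/dx², so ⟨T⟩ = −(ħ²/2m) ∫ χ*·χ'' dx; with m = 3.41.
Gaussian moments: ∫x^(2j)·e^(−2αx²) dx = (2j−1)!!/(4α)^j · √(π/(2α)), odd powers integrate to 0; here √(π/(2α)) = 0.65245. Derivatives: d/dx e^(−αx²) = −2αx·e^(−αx²), d²/dx² e^(−αx²) = (4α²x² − 2α)·e^(−αx²).
⟨T⟩ = 1.0304.

1.03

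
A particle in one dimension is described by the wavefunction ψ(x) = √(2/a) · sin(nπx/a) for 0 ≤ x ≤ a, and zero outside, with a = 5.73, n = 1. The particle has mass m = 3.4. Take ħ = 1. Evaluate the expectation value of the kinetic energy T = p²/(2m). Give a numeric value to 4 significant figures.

T = −(ħ²/2m) d²/dx², so ⟨T⟩ = −(ħ²/2m) ∫ ψ*·ψ'' dx; with m = 3.4.
d/dx sin(nπx/a) = (nπ/a)·cos(nπx/a) and d²/dx² sin(nπx/a) = −(nπ/a)²·sin(nπx/a); on 0 ≤ x ≤ a, ∫sin²(nπx/a) dx = a/2 and ∫sin(nπx/a)·cos(nπx/a) dx = 0.
⟨T⟩ = 0.044206.

0.04421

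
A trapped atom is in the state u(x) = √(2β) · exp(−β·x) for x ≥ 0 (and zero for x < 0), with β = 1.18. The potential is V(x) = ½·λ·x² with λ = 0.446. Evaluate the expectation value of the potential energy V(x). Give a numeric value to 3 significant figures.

⟨V⟩ = ∫ V(x)·|u|² dx.
Every integrand reduces to terms xʲ·e^(−2βx) on [0, ∞); use ∫₀^∞ xʲ·e^(−2βx) dx = j!/(2β)^(j+1).
⟨V⟩ = 0.080078.

0.0801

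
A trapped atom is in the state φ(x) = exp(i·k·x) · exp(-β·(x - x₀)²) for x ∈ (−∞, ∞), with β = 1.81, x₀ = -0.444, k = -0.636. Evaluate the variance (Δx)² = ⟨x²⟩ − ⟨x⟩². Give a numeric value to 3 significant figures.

0.138

Compute ⟨x⟩ and ⟨x²⟩ separately, then (Δx)² = ⟨x²⟩ − ⟨x⟩².
Gaussian moments (u = x − x₀): ∫u^(2j)·e^(−2βu²) du = (2j−1)!!/(4β)^j · √(π/(2β)), odd powers integrate to 0; here √(π/(2β)) = 0.93158.
Normalization: ∫|φ|² dx = 0.93158.
⟨x⟩ = -0.44400 and ⟨x²⟩ = 0.33526.
(Δx)² = 0.33526 − (-0.44400)² = 0.13812.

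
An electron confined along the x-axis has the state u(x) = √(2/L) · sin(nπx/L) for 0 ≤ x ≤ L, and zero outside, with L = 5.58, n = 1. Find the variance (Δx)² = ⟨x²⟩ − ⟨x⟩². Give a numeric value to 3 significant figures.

Compute ⟨x⟩ and ⟨x²⟩ separately, then (Δx)² = ⟨x²⟩ − ⟨x⟩².
With sin²θ = (1 − cos2θ)/2 on 0 ≤ x ≤ L: ∫sin²(nπx/L) dx = L/2, ∫x·sin²(nπx/L) dx = L²/4, ∫x²·sin²(nπx/L) dx = L³·(1/6 − 1/(4n²π²)); higher powers xᵏ the same way, integrating xᵏ·cos(2nπx/L) by parts.
⟨x⟩ = 2.7900 and ⟨x²⟩ = 8.8014.
(Δx)² = 8.8014 − (2.7900)² = 1.0173.

1.02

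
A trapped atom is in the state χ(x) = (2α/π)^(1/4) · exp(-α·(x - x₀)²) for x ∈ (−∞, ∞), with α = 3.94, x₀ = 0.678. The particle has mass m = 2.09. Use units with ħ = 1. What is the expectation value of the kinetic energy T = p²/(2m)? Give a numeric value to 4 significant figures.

0.9426

T = −(ħ²/2m) d²/dx², so ⟨T⟩ = −(ħ²/2m) ∫ χ*·χ'' dx; with m = 2.09.
Gaussian moments (u = x − x₀): ∫u^(2j)·e^(−2αu²) du = (2j−1)!!/(4α)^j · √(π/(2α)), odd powers integrate to 0; here √(π/(2α)) = 0.63141. Derivatives: d/dx e^(−αu²) = −2αu·e^(−αu²), d²/dx² e^(−αu²) = (4α²u² − 2α)·e^(−αu²).
⟨T⟩ = 0.94258.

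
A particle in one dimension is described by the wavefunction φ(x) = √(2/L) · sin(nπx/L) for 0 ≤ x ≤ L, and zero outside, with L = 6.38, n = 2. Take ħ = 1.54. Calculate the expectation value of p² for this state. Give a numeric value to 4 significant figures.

2.300

p² φ = −ħ² d²φ/dx²; ⟨p²⟩ = −ħ² ∫ φ*·φ'' dx.
d/dx sin(nπx/L) = (nπ/L)·cos(nπx/L) and d²/dx² sin(nπx/L) = −(nπ/L)²·sin(nπx/L); on 0 ≤ x ≤ L, ∫sin²(nπx/L) dx = L/2 and ∫sin(nπx/L)·cos(nπx/L) dx = 0.
⟨p²⟩ = 2.3002.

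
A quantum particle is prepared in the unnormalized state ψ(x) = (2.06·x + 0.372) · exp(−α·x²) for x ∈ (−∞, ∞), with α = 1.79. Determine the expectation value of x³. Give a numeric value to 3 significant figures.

⟨x³⟩ = ∫ x³·|ψ|² dx / ∫|ψ|² dx (integrals over the domain).
Expand each integrand as polynomial × e^(−2αx²) and use ∫x^(2j)·e^(−2αx²) dx = (2j−1)!!/(4α)^j · √(π/(2α)), odd powers → 0; here √(π/(2α)) = 0.93677.
State is unnormalized: ∫|ψ|² dx = 0.68484, and ∫ψ*·x³·ψ dx = 0.084017, so ⟨x³⟩ = 0.084017 / 0.68484.
⟨x³⟩ = 0.12268.

0.123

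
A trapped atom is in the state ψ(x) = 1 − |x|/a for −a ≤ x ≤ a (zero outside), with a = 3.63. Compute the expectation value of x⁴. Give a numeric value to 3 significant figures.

⟨x⁴⟩ = ∫ x⁴·|ψ|² dx / ∫|ψ|² dx (integrals over the domain).
ψ is even, so ∫ over [−a, a] = 2∫₀ᵃ with ψ = 1 − x/a there: ∫₀ᵃ (1 − x/a)² dx = a/3, ∫₀ᵃ x²(1 − x/a)² dx = a³/30, ∫₀ᵃ x⁴(1 − x/a)² dx = a⁵/105.
State is unnormalized: ∫|ψ|² dx = 2.4200, and ∫ψ*·x⁴·ψ dx = 12.005, so ⟨x⁴⟩ = 12.005 / 2.4200.
⟨x⁴⟩ = 4.9609.

4.96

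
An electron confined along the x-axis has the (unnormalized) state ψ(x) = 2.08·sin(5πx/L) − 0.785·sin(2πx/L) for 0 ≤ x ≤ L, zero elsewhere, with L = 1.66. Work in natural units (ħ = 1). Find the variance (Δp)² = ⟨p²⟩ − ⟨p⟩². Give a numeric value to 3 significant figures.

80.2

Compute ⟨p⟩ and ⟨p²⟩ separately; (Δp)² = ⟨p²⟩ − ⟨p⟩².
d²/dx² sin(jπx/L) = −(jπ/L)²·sin(jπx/L); on 0 ≤ x ≤ L, ∫sin²(jπx/L) dx = L/2 and ∫sin(jπx/L)·sin(lπx/L) dx = 0 for j ≠ l, so only diagonal terms survive in ∫|ψ|² and ∫ψ·ψ″; ∫ψ·ψ′ dx = [ψ²/2] between the walls = 0.
Normalization: ∫|ψ|² dx = 4.1024.
⟨p⟩ = 0.0000 and ⟨p²⟩ = 80.164.
(Δp)² = 80.164 − (0.0000)² = 80.164.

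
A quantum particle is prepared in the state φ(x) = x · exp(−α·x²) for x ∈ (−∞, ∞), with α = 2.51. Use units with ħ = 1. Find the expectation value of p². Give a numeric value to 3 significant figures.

p² φ = −ħ² d²φ/dx²; ⟨p²⟩ = −ħ² ∫ φ*·φ'' dx / ∫|φ|² dx.
Expand each integrand as polynomial × e^(−2αx²) and use ∫x^(2j)·e^(−2αx²) dx = (2j−1)!!/(4α)^j · √(π/(2α)), odd powers → 0; here √(π/(2α)) = 0.79108. Differentiate with the product rule, d/dx e^(−αx²) = −2αx·e^(−αx²).
State is unnormalized: ∫|φ|² dx = 0.078793, and ∫φ*·(−ħ² φ'') dx = 0.59331, so ⟨p²⟩ = 0.59331 / 0.078793.
⟨p²⟩ = 7.5300.

7.53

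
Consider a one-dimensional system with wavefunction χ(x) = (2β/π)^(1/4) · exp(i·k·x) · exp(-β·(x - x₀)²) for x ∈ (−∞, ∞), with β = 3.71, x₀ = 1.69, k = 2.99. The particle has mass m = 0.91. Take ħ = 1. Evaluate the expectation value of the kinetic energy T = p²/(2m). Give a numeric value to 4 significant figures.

T = −(ħ²/2m) d²/dx², so ⟨T⟩ = −(ħ²/2m) ∫ χ*·χ'' dx; with m = 0.91.
Gaussian moments (u = x − x₀): ∫u^(2j)·e^(−2βu²) du = (2j−1)!!/(4β)^j · √(π/(2β)), odd powers integrate to 0; here √(π/(2β)) = 0.65069. Derivatives: χ′ = (ik − 2βu)·χ, χ″ = ((ik − 2βu)² − 2β)·χ; the odd-in-u pieces drop out.
⟨T⟩ = 6.9506.

6.951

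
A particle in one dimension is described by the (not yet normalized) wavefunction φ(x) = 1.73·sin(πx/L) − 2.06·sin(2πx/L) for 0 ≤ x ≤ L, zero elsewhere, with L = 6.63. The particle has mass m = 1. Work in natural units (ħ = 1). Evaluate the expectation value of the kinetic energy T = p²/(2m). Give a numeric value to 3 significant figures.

T = −(ħ²/2m) d²/dx², so ⟨T⟩ = −(ħ²/2m) ∫ φ*·φ'' dx / ∫|φ|² dx; with m = 1.
d²/dx² sin(jπx/L) = −(jπ/L)²·sin(jπx/L); on 0 ≤ x ≤ L, ∫sin²(jπx/L) dx = L/2 and ∫sin(jπx/L)·sin(lπx/L) dx = 0 for j ≠ l, so only diagonal terms survive in ∫|φ|² and ∫φ·φ″; ∫φ·φ′ dx = [φ²/2] between the walls = 0.
State is unnormalized: ∫|φ|² dx = 23.989, and ∫φ*·(−ħ²/2m · φ'') dx = 7.4310, so ⟨T⟩ = 7.4310 / 23.989.
⟨T⟩ = 0.30977.

0.310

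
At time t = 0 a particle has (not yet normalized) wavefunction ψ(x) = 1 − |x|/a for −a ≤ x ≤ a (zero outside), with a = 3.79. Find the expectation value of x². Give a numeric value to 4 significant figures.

1.436

⟨x²⟩ = ∫ x²·|ψ|² dx / ∫|ψ|² dx (integrals over the domain).
ψ is even, so ∫ over [−a, a] = 2∫₀ᵃ with ψ = 1 − x/a there: ∫₀ᵃ (1 − x/a)² dx = a/3, ∫₀ᵃ x²(1 − x/a)² dx = a³/30, ∫₀ᵃ x⁴(1 − x/a)² dx = a⁵/105.
State is unnormalized: ∫|ψ|² dx = 2.5267, and ∫ψ*·x²·ψ dx = 3.6293, so ⟨x²⟩ = 3.6293 / 2.5267.
⟨x²⟩ = 1.4364.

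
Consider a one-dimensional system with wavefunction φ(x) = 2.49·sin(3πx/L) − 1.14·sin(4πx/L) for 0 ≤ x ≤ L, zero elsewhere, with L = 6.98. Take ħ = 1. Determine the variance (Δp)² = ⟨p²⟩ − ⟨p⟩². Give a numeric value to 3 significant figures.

2.07

Compute ⟨p⟩ and ⟨p²⟩ separately; (Δp)² = ⟨p²⟩ − ⟨p⟩².
d²/dx² sin(jπx/L) = −(jπ/L)²·sin(jπx/L); on 0 ≤ x ≤ L, ∫sin²(jπx/L) dx = L/2 and ∫sin(jπx/L)·sin(lπx/L) dx = 0 for j ≠ l, so only diagonal terms survive in ∫|φ|² and ∫φ·φ″; ∫φ·φ′ dx = [φ²/2] between the walls = 0.
Normalization: ∫|φ|² dx = 26.174.
⟨p⟩ = 0.0000 and ⟨p²⟩ = 2.0689.
(Δp)² = 2.0689 − (0.0000)² = 2.0689.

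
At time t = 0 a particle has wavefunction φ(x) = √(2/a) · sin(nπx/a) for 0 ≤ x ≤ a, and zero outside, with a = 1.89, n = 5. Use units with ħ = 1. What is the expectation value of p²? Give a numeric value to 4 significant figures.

p² φ = −ħ² d²φ/dx²; ⟨p²⟩ = −ħ² ∫ φ*·φ'' dx.
d/dx sin(nπx/a) = (nπ/a)·cos(nπx/a) and d²/dx² sin(nπx/a) = −(nπ/a)²·sin(nπx/a); on 0 ≤ x ≤ a, ∫sin²(nπx/a) dx = a/2 and ∫sin(nπx/a)·cos(nπx/a) dx = 0.
⟨p²⟩ = 69.074.

69.07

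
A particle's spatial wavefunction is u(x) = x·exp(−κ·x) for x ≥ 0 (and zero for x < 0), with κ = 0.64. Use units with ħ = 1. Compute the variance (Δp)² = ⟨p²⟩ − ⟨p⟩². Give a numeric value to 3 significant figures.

0.410

Compute ⟨p⟩ and ⟨p²⟩ separately; (Δp)² = ⟨p²⟩ − ⟨p⟩².
Differentiate x·exp(−κ·x) with the product rule; every integrand then reduces to terms xʲ·e^(−2κx) on [0, ∞), with ∫₀^∞ xʲ·e^(−2κx) dx = j!/(2κ)^(j+1).
Normalization: ∫|u|² dx = 0.95367.
⟨p⟩ = 0.0000 and ⟨p²⟩ = 0.40960.
(Δp)² = 0.40960 − (0.0000)² = 0.40960.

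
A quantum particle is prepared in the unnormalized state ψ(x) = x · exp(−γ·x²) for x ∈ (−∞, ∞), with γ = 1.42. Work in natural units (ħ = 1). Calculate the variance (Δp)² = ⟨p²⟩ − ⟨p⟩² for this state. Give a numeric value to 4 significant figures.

4.260

Compute ⟨p⟩ and ⟨p²⟩ separately; (Δp)² = ⟨p²⟩ − ⟨p⟩².
Expand each integrand as polynomial × e^(−2γx²) and use ∫x^(2j)·e^(−2γx²) dx = (2j−1)!!/(4γ)^j · √(π/(2γ)), odd powers → 0; here √(π/(2γ)) = 1.0518. Differentiate with the product rule, d/dx e^(−γx²) = −2γx·e^(−γx²).
Normalization: ∫|ψ|² dx = 0.18517.
⟨p⟩ = 0.0000 and ⟨p²⟩ = 4.2600.
(Δp)² = 4.2600 − (0.0000)² = 4.2600.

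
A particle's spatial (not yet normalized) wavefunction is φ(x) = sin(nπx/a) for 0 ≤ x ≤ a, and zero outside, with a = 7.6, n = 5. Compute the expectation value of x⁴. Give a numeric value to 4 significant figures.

653.8

⟨x⁴⟩ = ∫ x⁴·|φ|² dx / ∫|φ|² dx (integrals over the domain).
With sin²θ = (1 − cos2θ)/2 on 0 ≤ x ≤ a: ∫sin²(nπx/a) dx = a/2, ∫x·sin²(nπx/a) dx = a²/4, ∫x²·sin²(nπx/a) dx = a³·(1/6 − 1/(4n²π²)); higher powers xᵏ the same way, integrating xᵏ·cos(2nπx/a) by parts.
State is unnormalized: ∫|φ|² dx = 3.8000, and ∫φ*·x⁴·φ dx = 2484.5, so ⟨x⁴⟩ = 2484.5 / 3.8000.
⟨x⁴⟩ = 653.80.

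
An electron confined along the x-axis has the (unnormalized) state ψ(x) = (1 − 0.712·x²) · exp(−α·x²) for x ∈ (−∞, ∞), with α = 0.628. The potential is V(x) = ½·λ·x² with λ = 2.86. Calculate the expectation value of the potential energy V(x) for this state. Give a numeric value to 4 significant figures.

0.4260

⟨V⟩ = ∫ V(x)·|ψ|² dx / ∫|ψ|² dx.
Expand each integrand as polynomial × e^(−2αx²) and use ∫x^(2j)·e^(−2αx²) dx = (2j−1)!!/(4α)^j · √(π/(2α)), odd powers → 0; here √(π/(2α)) = 1.5815.
State is unnormalized: ∫|ψ|² dx = 1.0662, and ∫ψ*·V(x)·ψ dx = 0.45415, so ⟨V⟩ = 0.45415 / 1.0662.
⟨V⟩ = 0.42596.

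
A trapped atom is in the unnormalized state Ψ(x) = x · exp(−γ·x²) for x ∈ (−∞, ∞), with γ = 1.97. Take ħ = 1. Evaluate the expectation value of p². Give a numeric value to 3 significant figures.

p² Ψ = −ħ² d²Ψ/dx²; ⟨p²⟩ = −ħ² ∫ Ψ*·Ψ'' dx / ∫|Ψ|² dx.
Expand each integrand as polynomial × e^(−2γx²) and use ∫x^(2j)·e^(−2γx²) dx = (2j−1)!!/(4γ)^j · √(π/(2γ)), odd powers → 0; here √(π/(2γ)) = 0.89295. Differentiate with the product rule, d/dx e^(−γx²) = −2γx·e^(−γx²).
State is unnormalized: ∫|Ψ|² dx = 0.11332, and ∫Ψ*·(−ħ² Ψ'') dx = 0.66971, so ⟨p²⟩ = 0.66971 / 0.11332.
⟨p²⟩ = 5.9100.

5.91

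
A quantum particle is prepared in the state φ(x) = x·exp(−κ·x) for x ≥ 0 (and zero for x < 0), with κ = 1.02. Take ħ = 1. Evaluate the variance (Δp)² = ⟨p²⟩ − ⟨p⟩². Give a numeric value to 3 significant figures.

Compute ⟨p⟩ and ⟨p²⟩ separately; (Δp)² = ⟨p²⟩ − ⟨p⟩².
Differentiate x·exp(−κ·x) with the product rule; every integrand then reduces to terms xʲ·e^(−2κx) on [0, ∞), with ∫₀^∞ xʲ·e^(−2κx) dx = j!/(2κ)^(j+1).
Normalization: ∫|φ|² dx = 0.23558.
⟨p⟩ = 0.0000 and ⟨p²⟩ = 1.0404.
(Δp)² = 1.0404 − (0.0000)² = 1.0404.

1.04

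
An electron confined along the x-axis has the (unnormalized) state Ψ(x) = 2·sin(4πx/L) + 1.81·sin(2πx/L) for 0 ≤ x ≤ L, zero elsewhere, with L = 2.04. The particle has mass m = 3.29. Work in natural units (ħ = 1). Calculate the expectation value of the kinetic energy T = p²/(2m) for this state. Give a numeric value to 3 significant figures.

T = −(ħ²/2m) d²/dx², so ⟨T⟩ = −(ħ²/2m) ∫ Ψ*·Ψ'' dx / ∫|Ψ|² dx; with m = 3.29.
d²/dx² sin(jπx/L) = −(jπ/L)²·sin(jπx/L); on 0 ≤ x ≤ L, ∫sin²(jπx/L) dx = L/2 and ∫sin(jπx/L)·sin(lπx/L) dx = 0 for j ≠ l, so only diagonal terms survive in ∫|Ψ|² and ∫Ψ·Ψ″; ∫Ψ·Ψ′ dx = [Ψ²/2] between the walls = 0.
State is unnormalized: ∫|Ψ|² dx = 7.4216, and ∫Ψ*·(−ħ²/2m · Ψ'') dx = 28.346, so ⟨T⟩ = 28.346 / 7.4216.
⟨T⟩ = 3.8194.

3.82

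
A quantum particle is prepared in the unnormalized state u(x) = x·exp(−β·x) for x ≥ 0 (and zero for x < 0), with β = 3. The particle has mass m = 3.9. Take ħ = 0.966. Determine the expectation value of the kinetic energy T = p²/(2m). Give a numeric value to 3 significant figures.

1.08

T = −(ħ²/2m) d²/dx², so ⟨T⟩ = −(ħ²/2m) ∫ u*·u'' dx / ∫|u|² dx; with m = 3.9.
Differentiate x·exp(−β·x) with the product rule; every integrand then reduces to terms xʲ·e^(−2βx) on [0, ∞), with ∫₀^∞ xʲ·e^(−2βx) dx = j!/(2β)^(j+1).
State is unnormalized: ∫|u|² dx = 0.0092593, and ∫u*·(−ħ²/2m · u'') dx = 0.0099696, so ⟨T⟩ = 0.0099696 / 0.0092593.
⟨T⟩ = 1.0767.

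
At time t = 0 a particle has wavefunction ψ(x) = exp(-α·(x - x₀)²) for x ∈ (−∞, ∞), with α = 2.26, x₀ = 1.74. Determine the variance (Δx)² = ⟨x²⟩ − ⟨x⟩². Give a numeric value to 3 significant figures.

Compute ⟨x⟩ and ⟨x²⟩ separately, then (Δx)² = ⟨x²⟩ − ⟨x⟩².
Gaussian moments (u = x − x₀): ∫u^(2j)·e^(−2αu²) du = (2j−1)!!/(4α)^j · √(π/(2α)), odd powers integrate to 0; here √(π/(2α)) = 0.83369.
Normalization: ∫|ψ|² dx = 0.83369.
⟨x⟩ = 1.7400 and ⟨x²⟩ = 3.1382.
(Δx)² = 3.1382 − (1.7400)² = 0.11062.

0.111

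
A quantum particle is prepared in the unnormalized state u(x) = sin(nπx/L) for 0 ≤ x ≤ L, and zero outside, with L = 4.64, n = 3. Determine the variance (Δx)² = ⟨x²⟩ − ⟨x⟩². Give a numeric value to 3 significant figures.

1.67

Compute ⟨x⟩ and ⟨x²⟩ separately, then (Δx)² = ⟨x²⟩ − ⟨x⟩².
With sin²θ = (1 − cos2θ)/2 on 0 ≤ x ≤ L: ∫sin²(nπx/L) dx = L/2, ∫x·sin²(nπx/L) dx = L²/4, ∫x²·sin²(nπx/L) dx = L³·(1/6 − 1/(4n²π²)); higher powers xᵏ the same way, integrating xᵏ·cos(2nπx/L) by parts.
Normalization: ∫|u|² dx = 2.3200.
⟨x⟩ = 2.3200 and ⟨x²⟩ = 7.0553.
(Δx)² = 7.0553 − (2.3200)² = 1.6729.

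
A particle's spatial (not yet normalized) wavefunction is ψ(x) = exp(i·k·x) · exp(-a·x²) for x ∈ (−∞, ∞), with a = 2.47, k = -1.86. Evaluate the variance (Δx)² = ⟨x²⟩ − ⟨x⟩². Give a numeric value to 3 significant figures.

Compute ⟨x⟩ and ⟨x²⟩ separately, then (Δx)² = ⟨x²⟩ − ⟨x⟩².
Gaussian moments: ∫x^(2j)·e^(−2ax²) dx = (2j−1)!!/(4a)^j · √(π/(2a)), odd powers integrate to 0; here √(π/(2a)) = 0.79746.
Normalization: ∫|ψ|² dx = 0.79746.
⟨x⟩ = 0.0000 and ⟨x²⟩ = 0.10121.
(Δx)² = 0.10121 − (0.0000)² = 0.10121.

0.101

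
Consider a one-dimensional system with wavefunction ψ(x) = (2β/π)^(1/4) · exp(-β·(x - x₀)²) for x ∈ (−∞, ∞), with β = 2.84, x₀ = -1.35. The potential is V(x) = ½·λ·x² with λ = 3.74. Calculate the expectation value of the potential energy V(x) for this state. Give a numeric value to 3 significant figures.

⟨V⟩ = ∫ V(x)·|ψ|² dx.
Gaussian moments (u = x − x₀): ∫u^(2j)·e^(−2βu²) du = (2j−1)!!/(4β)^j · √(π/(2β)), odd powers integrate to 0; here √(π/(2β)) = 0.74371.
⟨V⟩ = 3.5727.

3.57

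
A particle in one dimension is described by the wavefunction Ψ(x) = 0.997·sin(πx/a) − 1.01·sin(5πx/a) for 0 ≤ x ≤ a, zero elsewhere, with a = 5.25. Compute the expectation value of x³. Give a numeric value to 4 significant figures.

29.00

⟨x³⟩ = ∫ x³·|Ψ|² dx / ∫|Ψ|² dx (integrals over the domain).
On 0 ≤ x ≤ a (j ≠ l): ∫sin²(jπx/a) dx = a/2, ∫sin(jπx/a)·sin(lπx/a) dx = 0; diagonal moments ∫x·sin²(jπx/a) dx = a²/4, ∫x²·sin²(jπx/a) dx = a³·(1/6 − 1/(4j²π²)); cross terms ∫x·sin(jπx/a)·sin(lπx/a) dx = 0 for j + l even and −4jla²/(π²(j² − l²)²) for j + l odd, ∫x²·sin(jπx/a)·sin(lπx/a) dx = (−1)^(j+l)·4jla³/(π²(j² − l²)²); higher powers the same way via product-to-sum and parts.
State is unnormalized: ∫|Ψ|² dx = 5.2870, and ∫Ψ*·x³·Ψ dx = 153.32, so ⟨x³⟩ = 153.32 / 5.2870.
⟨x³⟩ = 28.999.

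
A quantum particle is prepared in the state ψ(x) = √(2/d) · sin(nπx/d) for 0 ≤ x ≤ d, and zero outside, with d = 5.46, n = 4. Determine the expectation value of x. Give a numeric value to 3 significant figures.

2.73

⟨x⟩ = ∫ x·|ψ|² dx (integrals over the domain).
With sin²θ = (1 − cos2θ)/2 on 0 ≤ x ≤ d: ∫sin²(nπx/d) dx = d/2, ∫x·sin²(nπx/d) dx = d²/4, ∫x²·sin²(nπx/d) dx = d³·(1/6 − 1/(4n²π²)); higher powers xᵏ the same way, integrating xᵏ·cos(2nπx/d) by parts.
⟨x⟩ = 2.7300.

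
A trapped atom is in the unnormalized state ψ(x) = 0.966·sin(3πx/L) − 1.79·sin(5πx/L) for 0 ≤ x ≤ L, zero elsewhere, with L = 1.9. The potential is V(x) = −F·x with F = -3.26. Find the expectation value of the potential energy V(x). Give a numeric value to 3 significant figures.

⟨V⟩ = ∫ V(x)·|ψ|² dx / ∫|ψ|² dx.
On 0 ≤ x ≤ L (j ≠ l): ∫sin²(jπx/L) dx = L/2, ∫sin(jπx/L)·sin(lπx/L) dx = 0; diagonal moments ∫x·sin²(jπx/L) dx = L²/4, ∫x²·sin²(jπx/L) dx = L³·(1/6 − 1/(4j²π²)); cross terms ∫x·sin(jπx/L)·sin(lπx/L) dx = 0 for j + l even and −4jlL²/(π²(j² − l²)²) for j + l odd, ∫x²·sin(jπx/L)·sin(lπx/L) dx = (−1)^(j+l)·4jlL³/(π²(j² − l²)²); higher powers the same way via product-to-sum and parts.
State is unnormalized: ∫|ψ|² dx = 3.9304, and ∫ψ*·V(x)·ψ dx = 12.172, so ⟨V⟩ = 12.172 / 3.9304.
⟨V⟩ = 3.0970.

3.10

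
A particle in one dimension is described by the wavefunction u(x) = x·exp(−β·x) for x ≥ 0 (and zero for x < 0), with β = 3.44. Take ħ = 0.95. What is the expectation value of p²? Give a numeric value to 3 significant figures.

p² u = −ħ² d²u/dx²; ⟨p²⟩ = −ħ² ∫ u*·u'' dx / ∫|u|² dx.
Differentiate x·exp(−β·x) with the product rule; every integrand then reduces to terms xʲ·e^(−2βx) on [0, ∞), with ∫₀^∞ xʲ·e^(−2βx) dx = j!/(2β)^(j+1).
State is unnormalized: ∫|u|² dx = 0.0061414, and ∫u*·(−ħ² u'') dx = 0.065589, so ⟨p²⟩ = 0.065589 / 0.0061414.
⟨p²⟩ = 10.680.

10.7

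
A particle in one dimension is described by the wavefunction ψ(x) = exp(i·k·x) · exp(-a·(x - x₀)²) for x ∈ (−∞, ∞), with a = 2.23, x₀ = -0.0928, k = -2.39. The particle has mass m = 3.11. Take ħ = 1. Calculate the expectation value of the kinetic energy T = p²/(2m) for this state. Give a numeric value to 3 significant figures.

T = −(ħ²/2m) d²/dx², so ⟨T⟩ = −(ħ²/2m) ∫ ψ*·ψ'' dx / ∫|ψ|² dx; with m = 3.11.
Gaussian moments (u = x − x₀): ∫u^(2j)·e^(−2au²) du = (2j−1)!!/(4a)^j · √(π/(2a)), odd powers integrate to 0; here √(π/(2a)) = 0.83928. Derivatives: ψ′ = (ik − 2au)·ψ, ψ″ = ((ik − 2au)² − 2a)·ψ; the odd-in-u pieces drop out.
State is unnormalized: ∫|ψ|² dx = 0.83928, and ∫ψ*·(−ħ²/2m · ψ'') dx = 1.0716, so ⟨T⟩ = 1.0716 / 0.83928.
⟨T⟩ = 1.2769.

1.28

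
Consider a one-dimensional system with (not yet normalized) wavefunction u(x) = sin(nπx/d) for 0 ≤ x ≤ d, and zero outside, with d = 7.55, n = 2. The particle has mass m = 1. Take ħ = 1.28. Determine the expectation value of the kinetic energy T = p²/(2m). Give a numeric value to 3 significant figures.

0.567

T = −(ħ²/2m) d²/dx², so ⟨T⟩ = −(ħ²/2m) ∫ u*·u'' dx / ∫|u|² dx; with m = 1.
d/dx sin(nπx/d) = (nπ/d)·cos(nπx/d) and d²/dx² sin(nπx/d) = −(nπ/d)²·sin(nπx/d); on 0 ≤ x ≤ d, ∫sin²(nπx/d) dx = d/2 and ∫sin(nπx/d)·cos(nπx/d) dx = 0.
State is unnormalized: ∫|u|² dx = 3.7750, and ∫u*·(−ħ²/2m · u'') dx = 2.1418, so ⟨T⟩ = 2.1418 / 3.7750.
⟨T⟩ = 0.56736.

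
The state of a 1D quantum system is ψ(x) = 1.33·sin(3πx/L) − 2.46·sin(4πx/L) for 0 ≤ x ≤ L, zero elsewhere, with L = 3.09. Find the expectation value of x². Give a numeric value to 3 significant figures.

⟨x²⟩ = ∫ x²·|ψ|² dx / ∫|ψ|² dx (integrals over the domain).
On 0 ≤ x ≤ L (j ≠ l): ∫sin²(jπx/L) dx = L/2, ∫sin(jπx/L)·sin(lπx/L) dx = 0; diagonal moments ∫x·sin²(jπx/L) dx = L²/4, ∫x²·sin²(jπx/L) dx = L³·(1/6 − 1/(4j²π²)); cross terms ∫x·sin(jπx/L)·sin(lπx/L) dx = 0 for j + l even and −4jlL²/(π²(j² − l²)²) for j + l odd, ∫x²·sin(jπx/L)·sin(lπx/L) dx = (−1)^(j+l)·4jlL³/(π²(j² − l²)²); higher powers the same way via product-to-sum and parts.
State is unnormalized: ∫|ψ|² dx = 12.083, and ∫ψ*·x²·ψ dx = 57.188, so ⟨x²⟩ = 57.188 / 12.083.
⟨x²⟩ = 4.7330.

4.73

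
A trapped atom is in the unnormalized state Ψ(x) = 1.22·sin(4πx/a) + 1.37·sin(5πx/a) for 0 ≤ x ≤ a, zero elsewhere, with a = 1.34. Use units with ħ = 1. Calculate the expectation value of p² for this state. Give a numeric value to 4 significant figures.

p² Ψ = −ħ² d²Ψ/dx²; ⟨p²⟩ = −ħ² ∫ Ψ*·Ψ'' dx / ∫|Ψ|² dx.
d²/dx² sin(jπx/a) = −(jπ/a)²·sin(jπx/a); on 0 ≤ x ≤ a, ∫sin²(jπx/a) dx = a/2 and ∫sin(jπx/a)·sin(lπx/a) dx = 0 for j ≠ l, so only diagonal terms survive in ∫|Ψ|² and ∫Ψ·Ψ″; ∫Ψ·Ψ′ dx = [Ψ²/2] between the walls = 0.
State is unnormalized: ∫|Ψ|² dx = 2.2548, and ∫Ψ*·(−ħ² Ψ'') dx = 260.50, so ⟨p²⟩ = 260.50 / 2.2548.
⟨p²⟩ = 115.53.

115.5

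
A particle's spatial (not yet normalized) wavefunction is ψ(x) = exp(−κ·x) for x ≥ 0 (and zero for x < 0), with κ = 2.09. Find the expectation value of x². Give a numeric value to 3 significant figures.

0.114

⟨x²⟩ = ∫ x²·|ψ|² dx / ∫|ψ|² dx (integrals over the domain).
Every integrand reduces to terms xʲ·e^(−2κx) on [0, ∞); use ∫₀^∞ xʲ·e^(−2κx) dx = j!/(2κ)^(j+1).
State is unnormalized: ∫|ψ|² dx = 0.23923, and ∫ψ*·x²·ψ dx = 0.027384, so ⟨x²⟩ = 0.027384 / 0.23923.
⟨x²⟩ = 0.11447.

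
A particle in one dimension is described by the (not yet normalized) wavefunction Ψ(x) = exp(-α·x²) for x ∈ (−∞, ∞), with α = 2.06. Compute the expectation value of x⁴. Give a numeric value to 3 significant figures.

0.0442

⟨x⁴⟩ = ∫ x⁴·|Ψ|² dx / ∫|Ψ|² dx (integrals over the domain).
Gaussian moments: ∫x^(2j)·e^(−2αx²) dx = (2j−1)!!/(4α)^j · √(π/(2α)), odd powers integrate to 0; here √(π/(2α)) = 0.87323.
State is unnormalized: ∫|Ψ|² dx = 0.87323, and ∫Ψ*·x⁴·Ψ dx = 0.038583, so ⟨x⁴⟩ = 0.038583 / 0.87323.
⟨x⁴⟩ = 0.044184.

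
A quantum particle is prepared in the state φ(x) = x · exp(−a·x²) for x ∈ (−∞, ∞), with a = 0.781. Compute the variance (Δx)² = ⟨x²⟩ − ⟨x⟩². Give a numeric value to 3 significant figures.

0.960

Compute ⟨x⟩ and ⟨x²⟩ separately, then (Δx)² = ⟨x²⟩ − ⟨x⟩².
Expand each integrand as polynomial × e^(−2ax²) and use ∫x^(2j)·e^(−2ax²) dx = (2j−1)!!/(4a)^j · √(π/(2a)), odd powers → 0; here √(π/(2a)) = 1.4182.
Normalization: ∫|φ|² dx = 0.45397.
⟨x⟩ = 0.0000 and ⟨x²⟩ = 0.96031.
(Δx)² = 0.96031 − (0.0000)² = 0.96031.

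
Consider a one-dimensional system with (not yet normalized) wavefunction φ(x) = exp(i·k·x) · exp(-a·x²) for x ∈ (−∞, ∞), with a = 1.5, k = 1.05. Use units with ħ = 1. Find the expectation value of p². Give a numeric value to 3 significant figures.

p² φ = −ħ² d²φ/dx²; ⟨p²⟩ = −ħ² ∫ φ*·φ'' dx / ∫|φ|² dx.
Gaussian moments: ∫x^(2j)·e^(−2ax²) dx = (2j−1)!!/(4a)^j · √(π/(2a)), odd powers integrate to 0; here √(π/(2a)) = 1.0233. Derivatives: φ′ = (ik − 2ax)·φ, φ″ = ((ik − 2ax)² − 2a)·φ; the odd-in-x pieces drop out.
State is unnormalized: ∫|φ|² dx = 1.0233, and ∫φ*·(−ħ² φ'') dx = 2.6632, so ⟨p²⟩ = 2.6632 / 1.0233.
⟨p²⟩ = 2.6025.

2.60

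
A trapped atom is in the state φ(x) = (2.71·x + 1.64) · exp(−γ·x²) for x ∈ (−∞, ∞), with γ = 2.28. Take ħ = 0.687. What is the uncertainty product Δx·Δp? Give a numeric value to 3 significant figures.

0.360

Δx = √(⟨x²⟩−⟨x⟩²), Δp = √(⟨p²⟩−⟨p⟩²).
Expand each integrand as polynomial × e^(−2γx²) and use ∫x^(2j)·e^(−2γx²) dx = (2j−1)!!/(4γ)^j · √(π/(2γ)), odd powers → 0; here √(π/(2γ)) = 0.83003. Differentiate with the product rule, d/dx e^(−γx²) = −2γx·e^(−γx²).
Normalization: ∫|φ|² dx = 2.9008.
⟨x⟩ = 0.27888, ⟨x²⟩ = 0.16018 ⇒ Δx = 0.28706.
⟨p⟩ = 0.0000, ⟨p²⟩ = 1.5720 ⇒ Δp = 1.2538.
Δx·Δp = 0.35992.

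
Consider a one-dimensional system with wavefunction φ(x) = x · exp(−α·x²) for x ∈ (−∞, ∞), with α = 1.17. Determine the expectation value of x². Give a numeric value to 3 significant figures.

⟨x²⟩ = ∫ x²·|φ|² dx / ∫|φ|² dx (integrals over the domain).
Expand each integrand as polynomial × e^(−2αx²) and use ∫x^(2j)·e^(−2αx²) dx = (2j−1)!!/(4α)^j · √(π/(2α)), odd powers → 0; here √(π/(2α)) = 1.1587.
State is unnormalized: ∫|φ|² dx = 0.24758, and ∫φ*·x²·φ dx = 0.15871, so ⟨x²⟩ = 0.15871 / 0.24758.
⟨x²⟩ = 0.64103.

0.641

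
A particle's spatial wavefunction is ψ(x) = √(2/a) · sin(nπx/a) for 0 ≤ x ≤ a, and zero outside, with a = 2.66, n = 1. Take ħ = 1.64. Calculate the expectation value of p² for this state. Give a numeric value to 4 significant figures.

p² ψ = −ħ² d²ψ/dx²; ⟨p²⟩ = −ħ² ∫ ψ*·ψ'' dx.
d/dx sin(nπx/a) = (nπ/a)·cos(nπx/a) and d²/dx² sin(nπx/a) = −(nπ/a)²·sin(nπx/a); on 0 ≤ x ≤ a, ∫sin²(nπx/a) dx = a/2 and ∫sin(nπx/a)·cos(nπx/a) dx = 0.
⟨p²⟩ = 3.7517.

3.752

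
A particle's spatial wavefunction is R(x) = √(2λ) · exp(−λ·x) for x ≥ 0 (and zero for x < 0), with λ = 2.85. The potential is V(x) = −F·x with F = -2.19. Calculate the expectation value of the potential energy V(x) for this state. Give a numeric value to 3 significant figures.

0.384

⟨V⟩ = ∫ V(x)·|R|² dx.
Every integrand reduces to terms xʲ·e^(−2λx) on [0, ∞); use ∫₀^∞ xʲ·e^(−2λx) dx = j!/(2λ)^(j+1).
⟨V⟩ = 0.38421.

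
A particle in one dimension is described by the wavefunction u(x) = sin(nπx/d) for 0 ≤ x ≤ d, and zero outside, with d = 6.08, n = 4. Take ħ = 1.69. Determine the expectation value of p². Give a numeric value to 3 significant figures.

p² u = −ħ² d²u/dx²; ⟨p²⟩ = −ħ² ∫ u*·u'' dx / ∫|u|² dx.
d/dx sin(nπx/d) = (nπ/d)·cos(nπx/d) and d²/dx² sin(nπx/d) = −(nπ/d)²·sin(nπx/d); on 0 ≤ x ≤ d, ∫sin²(nπx/d) dx = d/2 and ∫sin(nπx/d)·cos(nπx/d) dx = 0.
State is unnormalized: ∫|u|² dx = 3.0400, and ∫u*·(−ħ² u'') dx = 37.090, so ⟨p²⟩ = 37.090 / 3.0400.
⟨p²⟩ = 12.201.

12.2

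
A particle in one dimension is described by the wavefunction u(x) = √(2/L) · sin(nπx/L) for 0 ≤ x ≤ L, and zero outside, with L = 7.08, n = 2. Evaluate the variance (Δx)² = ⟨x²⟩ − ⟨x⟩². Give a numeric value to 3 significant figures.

Compute ⟨x⟩ and ⟨x²⟩ separately, then (Δx)² = ⟨x²⟩ − ⟨x⟩².
With sin²θ = (1 − cos2θ)/2 on 0 ≤ x ≤ L: ∫sin²(nπx/L) dx = L/2, ∫x·sin²(nπx/L) dx = L²/4, ∫x²·sin²(nπx/L) dx = L³·(1/6 − 1/(4n²π²)); higher powers xᵏ the same way, integrating xᵏ·cos(2nπx/L) by parts.
⟨x⟩ = 3.5400 and ⟨x²⟩ = 16.074.
(Δx)² = 16.074 − (3.5400)² = 3.5423.

3.54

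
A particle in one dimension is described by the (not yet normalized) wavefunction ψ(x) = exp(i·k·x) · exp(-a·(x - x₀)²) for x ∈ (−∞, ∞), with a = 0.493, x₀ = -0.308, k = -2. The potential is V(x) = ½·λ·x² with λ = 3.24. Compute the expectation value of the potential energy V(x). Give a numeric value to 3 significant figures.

⟨V⟩ = ∫ V(x)·|ψ|² dx / ∫|ψ|² dx.
Gaussian moments (u = x − x₀): ∫u^(2j)·e^(−2au²) du = (2j−1)!!/(4a)^j · √(π/(2a)), odd powers integrate to 0; here √(π/(2a)) = 1.7850.
State is unnormalized: ∫|ψ|² dx = 1.7850, and ∫ψ*·V(x)·ψ dx = 1.7407, so ⟨V⟩ = 1.7407 / 1.7850.
⟨V⟩ = 0.97518.

0.975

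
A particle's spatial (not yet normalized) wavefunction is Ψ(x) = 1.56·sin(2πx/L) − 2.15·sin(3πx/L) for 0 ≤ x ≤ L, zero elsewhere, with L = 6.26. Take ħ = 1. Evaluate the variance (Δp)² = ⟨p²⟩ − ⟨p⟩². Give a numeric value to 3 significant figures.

Compute ⟨p⟩ and ⟨p²⟩ separately; (Δp)² = ⟨p²⟩ − ⟨p⟩².
d²/dx² sin(jπx/L) = −(jπ/L)²·sin(jπx/L); on 0 ≤ x ≤ L, ∫sin²(jπx/L) dx = L/2 and ∫sin(jπx/L)·sin(lπx/L) dx = 0 for j ≠ l, so only diagonal terms survive in ∫|Ψ|² and ∫Ψ·Ψ″; ∫Ψ·Ψ′ dx = [Ψ²/2] between the walls = 0.
Normalization: ∫|Ψ|² dx = 22.086.
⟨p⟩ = 0.0000 and ⟨p²⟩ = 1.8324.
(Δp)² = 1.8324 − (0.0000)² = 1.8324.

1.83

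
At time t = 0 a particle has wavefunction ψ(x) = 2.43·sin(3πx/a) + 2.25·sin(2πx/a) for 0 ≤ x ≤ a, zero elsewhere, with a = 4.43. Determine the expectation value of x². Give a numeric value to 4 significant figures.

2.561

⟨x²⟩ = ∫ x²·|ψ|² dx / ∫|ψ|² dx (integrals over the domain).
On 0 ≤ x ≤ a (j ≠ l): ∫sin²(jπx/a) dx = a/2, ∫sin(jπx/a)·sin(lπx/a) dx = 0; diagonal moments ∫x·sin²(jπx/a) dx = a²/4, ∫x²·sin²(jπx/a) dx = a³·(1/6 − 1/(4j²π²)); cross terms ∫x·sin(jπx/a)·sin(lπx/a) dx = 0 for j + l even and −4jla²/(π²(j² − l²)²) for j + l odd, ∫x²·sin(jπx/a)·sin(lπx/a) dx = (−1)^(j+l)·4jla³/(π²(j² − l²)²); higher powers the same way via product-to-sum and parts.
State is unnormalized: ∫|ψ|² dx = 24.293, and ∫ψ*·x²·ψ dx = 62.212, so ⟨x²⟩ = 62.212 / 24.293.
⟨x²⟩ = 2.5609.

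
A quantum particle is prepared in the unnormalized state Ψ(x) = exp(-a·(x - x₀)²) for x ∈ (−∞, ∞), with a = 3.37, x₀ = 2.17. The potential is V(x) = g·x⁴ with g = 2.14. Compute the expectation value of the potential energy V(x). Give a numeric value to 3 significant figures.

52.0

⟨V⟩ = ∫ V(x)·|Ψ|² dx / ∫|Ψ|² dx.
Gaussian moments (u = x − x₀): ∫u^(2j)·e^(−2au²) du = (2j−1)!!/(4a)^j · √(π/(2a)), odd powers integrate to 0; here √(π/(2a)) = 0.68272.
State is unnormalized: ∫|Ψ|² dx = 0.68272, and ∫Ψ*·V(x)·Ψ dx = 35.483, so ⟨V⟩ = 35.483 / 0.68272.
⟨V⟩ = 51.972.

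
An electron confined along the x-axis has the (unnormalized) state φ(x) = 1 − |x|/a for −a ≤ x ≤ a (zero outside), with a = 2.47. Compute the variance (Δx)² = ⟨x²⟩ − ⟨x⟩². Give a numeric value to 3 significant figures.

Compute ⟨x⟩ and ⟨x²⟩ separately, then (Δx)² = ⟨x²⟩ − ⟨x⟩².
φ is even, so ∫ over [−a, a] = 2∫₀ᵃ with φ = 1 − x/a there: ∫₀ᵃ (1 − x/a)² dx = a/3, ∫₀ᵃ x²(1 − x/a)² dx = a³/30, ∫₀ᵃ x⁴(1 − x/a)² dx = a⁵/105.
Normalization: ∫|φ|² dx = 1.6467.
⟨x⟩ = 0.0000 and ⟨x²⟩ = 0.61009.
(Δx)² = 0.61009 − (0.0000)² = 0.61009.

0.610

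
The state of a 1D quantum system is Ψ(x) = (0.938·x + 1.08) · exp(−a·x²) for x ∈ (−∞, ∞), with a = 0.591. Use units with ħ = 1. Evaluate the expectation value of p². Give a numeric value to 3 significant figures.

p² Ψ = −ħ² d²Ψ/dx²; ⟨p²⟩ = −ħ² ∫ Ψ*·Ψ'' dx / ∫|Ψ|² dx.
Expand each integrand as polynomial × e^(−2ax²) and use ∫x^(2j)·e^(−2ax²) dx = (2j−1)!!/(4a)^j · √(π/(2a)), odd powers → 0; here √(π/(2a)) = 1.6303. Differentiate with the product rule, d/dx e^(−ax²) = −2ax·e^(−ax²).
State is unnormalized: ∫|Ψ|² dx = 2.5083, and ∫Ψ*·(−ħ² Ψ'') dx = 2.1996, so ⟨p²⟩ = 2.1996 / 2.5083.
⟨p²⟩ = 0.87693.

0.877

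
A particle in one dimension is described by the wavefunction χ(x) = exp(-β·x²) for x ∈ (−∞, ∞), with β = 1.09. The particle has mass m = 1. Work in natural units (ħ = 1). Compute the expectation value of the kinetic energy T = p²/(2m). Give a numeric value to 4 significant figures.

T = −(ħ²/2m) d²/dx², so ⟨T⟩ = −(ħ²/2m) ∫ χ*·χ'' dx / ∫|χ|² dx; with m = 1.
Gaussian moments: ∫x^(2j)·e^(−2βx²) dx = (2j−1)!!/(4β)^j · √(π/(2β)), odd powers integrate to 0; here √(π/(2β)) = 1.2005. Derivatives: d/dx e^(−βx²) = −2βx·e^(−βx²), d²/dx² e^(−βx²) = (4β²x² − 2β)·e^(−βx²).
State is unnormalized: ∫|χ|² dx = 1.2005, and ∫χ*·(−ħ²/2m · χ'') dx = 0.65425, so ⟨T⟩ = 0.65425 / 1.2005.
⟨T⟩ = 0.54500.

0.5450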